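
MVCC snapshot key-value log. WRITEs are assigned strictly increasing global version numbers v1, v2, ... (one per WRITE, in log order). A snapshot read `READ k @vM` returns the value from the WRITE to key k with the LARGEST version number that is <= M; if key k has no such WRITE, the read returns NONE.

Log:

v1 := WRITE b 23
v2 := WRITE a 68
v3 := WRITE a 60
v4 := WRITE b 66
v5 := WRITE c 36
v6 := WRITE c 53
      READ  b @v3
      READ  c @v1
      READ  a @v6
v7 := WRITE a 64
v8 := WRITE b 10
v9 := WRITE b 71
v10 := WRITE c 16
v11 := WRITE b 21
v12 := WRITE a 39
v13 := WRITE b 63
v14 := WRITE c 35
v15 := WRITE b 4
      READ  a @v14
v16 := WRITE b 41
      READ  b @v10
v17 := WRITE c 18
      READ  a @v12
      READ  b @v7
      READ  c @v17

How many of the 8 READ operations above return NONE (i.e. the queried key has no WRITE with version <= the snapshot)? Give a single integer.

Answer: 1

Derivation:
v1: WRITE b=23  (b history now [(1, 23)])
v2: WRITE a=68  (a history now [(2, 68)])
v3: WRITE a=60  (a history now [(2, 68), (3, 60)])
v4: WRITE b=66  (b history now [(1, 23), (4, 66)])
v5: WRITE c=36  (c history now [(5, 36)])
v6: WRITE c=53  (c history now [(5, 36), (6, 53)])
READ b @v3: history=[(1, 23), (4, 66)] -> pick v1 -> 23
READ c @v1: history=[(5, 36), (6, 53)] -> no version <= 1 -> NONE
READ a @v6: history=[(2, 68), (3, 60)] -> pick v3 -> 60
v7: WRITE a=64  (a history now [(2, 68), (3, 60), (7, 64)])
v8: WRITE b=10  (b history now [(1, 23), (4, 66), (8, 10)])
v9: WRITE b=71  (b history now [(1, 23), (4, 66), (8, 10), (9, 71)])
v10: WRITE c=16  (c history now [(5, 36), (6, 53), (10, 16)])
v11: WRITE b=21  (b history now [(1, 23), (4, 66), (8, 10), (9, 71), (11, 21)])
v12: WRITE a=39  (a history now [(2, 68), (3, 60), (7, 64), (12, 39)])
v13: WRITE b=63  (b history now [(1, 23), (4, 66), (8, 10), (9, 71), (11, 21), (13, 63)])
v14: WRITE c=35  (c history now [(5, 36), (6, 53), (10, 16), (14, 35)])
v15: WRITE b=4  (b history now [(1, 23), (4, 66), (8, 10), (9, 71), (11, 21), (13, 63), (15, 4)])
READ a @v14: history=[(2, 68), (3, 60), (7, 64), (12, 39)] -> pick v12 -> 39
v16: WRITE b=41  (b history now [(1, 23), (4, 66), (8, 10), (9, 71), (11, 21), (13, 63), (15, 4), (16, 41)])
READ b @v10: history=[(1, 23), (4, 66), (8, 10), (9, 71), (11, 21), (13, 63), (15, 4), (16, 41)] -> pick v9 -> 71
v17: WRITE c=18  (c history now [(5, 36), (6, 53), (10, 16), (14, 35), (17, 18)])
READ a @v12: history=[(2, 68), (3, 60), (7, 64), (12, 39)] -> pick v12 -> 39
READ b @v7: history=[(1, 23), (4, 66), (8, 10), (9, 71), (11, 21), (13, 63), (15, 4), (16, 41)] -> pick v4 -> 66
READ c @v17: history=[(5, 36), (6, 53), (10, 16), (14, 35), (17, 18)] -> pick v17 -> 18
Read results in order: ['23', 'NONE', '60', '39', '71', '39', '66', '18']
NONE count = 1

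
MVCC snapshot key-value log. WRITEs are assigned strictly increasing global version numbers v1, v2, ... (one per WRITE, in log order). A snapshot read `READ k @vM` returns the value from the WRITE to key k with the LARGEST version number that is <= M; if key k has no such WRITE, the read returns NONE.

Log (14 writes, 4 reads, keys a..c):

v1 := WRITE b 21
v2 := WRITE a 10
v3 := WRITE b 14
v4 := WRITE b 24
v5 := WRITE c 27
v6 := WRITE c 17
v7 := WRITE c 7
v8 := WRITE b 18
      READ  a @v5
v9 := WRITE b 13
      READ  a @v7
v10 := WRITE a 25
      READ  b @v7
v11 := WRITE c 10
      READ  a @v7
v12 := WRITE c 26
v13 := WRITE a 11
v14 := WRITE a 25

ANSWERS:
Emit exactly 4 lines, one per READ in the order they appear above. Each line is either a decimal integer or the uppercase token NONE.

Answer: 10
10
24
10

Derivation:
v1: WRITE b=21  (b history now [(1, 21)])
v2: WRITE a=10  (a history now [(2, 10)])
v3: WRITE b=14  (b history now [(1, 21), (3, 14)])
v4: WRITE b=24  (b history now [(1, 21), (3, 14), (4, 24)])
v5: WRITE c=27  (c history now [(5, 27)])
v6: WRITE c=17  (c history now [(5, 27), (6, 17)])
v7: WRITE c=7  (c history now [(5, 27), (6, 17), (7, 7)])
v8: WRITE b=18  (b history now [(1, 21), (3, 14), (4, 24), (8, 18)])
READ a @v5: history=[(2, 10)] -> pick v2 -> 10
v9: WRITE b=13  (b history now [(1, 21), (3, 14), (4, 24), (8, 18), (9, 13)])
READ a @v7: history=[(2, 10)] -> pick v2 -> 10
v10: WRITE a=25  (a history now [(2, 10), (10, 25)])
READ b @v7: history=[(1, 21), (3, 14), (4, 24), (8, 18), (9, 13)] -> pick v4 -> 24
v11: WRITE c=10  (c history now [(5, 27), (6, 17), (7, 7), (11, 10)])
READ a @v7: history=[(2, 10), (10, 25)] -> pick v2 -> 10
v12: WRITE c=26  (c history now [(5, 27), (6, 17), (7, 7), (11, 10), (12, 26)])
v13: WRITE a=11  (a history now [(2, 10), (10, 25), (13, 11)])
v14: WRITE a=25  (a history now [(2, 10), (10, 25), (13, 11), (14, 25)])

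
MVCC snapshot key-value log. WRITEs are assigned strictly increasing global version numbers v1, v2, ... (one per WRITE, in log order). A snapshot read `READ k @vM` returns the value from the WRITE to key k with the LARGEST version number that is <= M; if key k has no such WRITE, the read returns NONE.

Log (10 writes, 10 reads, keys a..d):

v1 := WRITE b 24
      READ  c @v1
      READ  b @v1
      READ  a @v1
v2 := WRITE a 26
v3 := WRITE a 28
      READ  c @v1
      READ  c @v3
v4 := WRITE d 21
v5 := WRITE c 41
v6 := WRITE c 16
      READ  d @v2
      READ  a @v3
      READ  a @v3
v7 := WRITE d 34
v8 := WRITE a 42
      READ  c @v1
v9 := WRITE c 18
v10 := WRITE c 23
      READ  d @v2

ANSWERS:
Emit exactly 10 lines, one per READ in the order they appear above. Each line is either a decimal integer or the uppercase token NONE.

v1: WRITE b=24  (b history now [(1, 24)])
READ c @v1: history=[] -> no version <= 1 -> NONE
READ b @v1: history=[(1, 24)] -> pick v1 -> 24
READ a @v1: history=[] -> no version <= 1 -> NONE
v2: WRITE a=26  (a history now [(2, 26)])
v3: WRITE a=28  (a history now [(2, 26), (3, 28)])
READ c @v1: history=[] -> no version <= 1 -> NONE
READ c @v3: history=[] -> no version <= 3 -> NONE
v4: WRITE d=21  (d history now [(4, 21)])
v5: WRITE c=41  (c history now [(5, 41)])
v6: WRITE c=16  (c history now [(5, 41), (6, 16)])
READ d @v2: history=[(4, 21)] -> no version <= 2 -> NONE
READ a @v3: history=[(2, 26), (3, 28)] -> pick v3 -> 28
READ a @v3: history=[(2, 26), (3, 28)] -> pick v3 -> 28
v7: WRITE d=34  (d history now [(4, 21), (7, 34)])
v8: WRITE a=42  (a history now [(2, 26), (3, 28), (8, 42)])
READ c @v1: history=[(5, 41), (6, 16)] -> no version <= 1 -> NONE
v9: WRITE c=18  (c history now [(5, 41), (6, 16), (9, 18)])
v10: WRITE c=23  (c history now [(5, 41), (6, 16), (9, 18), (10, 23)])
READ d @v2: history=[(4, 21), (7, 34)] -> no version <= 2 -> NONE

Answer: NONE
24
NONE
NONE
NONE
NONE
28
28
NONE
NONE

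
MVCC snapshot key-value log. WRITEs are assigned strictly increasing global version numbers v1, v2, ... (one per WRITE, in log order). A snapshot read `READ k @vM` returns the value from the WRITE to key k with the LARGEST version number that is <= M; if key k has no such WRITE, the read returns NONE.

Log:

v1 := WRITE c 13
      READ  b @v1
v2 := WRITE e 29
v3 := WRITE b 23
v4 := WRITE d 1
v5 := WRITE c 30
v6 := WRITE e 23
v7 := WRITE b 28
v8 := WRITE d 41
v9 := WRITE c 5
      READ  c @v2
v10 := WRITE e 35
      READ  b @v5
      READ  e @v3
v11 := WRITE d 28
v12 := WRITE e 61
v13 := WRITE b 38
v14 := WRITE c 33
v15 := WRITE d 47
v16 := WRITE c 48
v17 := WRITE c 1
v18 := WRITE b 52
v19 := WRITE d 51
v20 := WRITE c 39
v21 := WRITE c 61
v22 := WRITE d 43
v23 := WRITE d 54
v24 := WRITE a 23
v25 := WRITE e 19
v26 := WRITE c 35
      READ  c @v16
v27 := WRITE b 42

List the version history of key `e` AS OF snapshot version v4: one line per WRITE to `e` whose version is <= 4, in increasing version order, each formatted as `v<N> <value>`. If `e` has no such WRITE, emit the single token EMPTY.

Scan writes for key=e with version <= 4:
  v1 WRITE c 13 -> skip
  v2 WRITE e 29 -> keep
  v3 WRITE b 23 -> skip
  v4 WRITE d 1 -> skip
  v5 WRITE c 30 -> skip
  v6 WRITE e 23 -> drop (> snap)
  v7 WRITE b 28 -> skip
  v8 WRITE d 41 -> skip
  v9 WRITE c 5 -> skip
  v10 WRITE e 35 -> drop (> snap)
  v11 WRITE d 28 -> skip
  v12 WRITE e 61 -> drop (> snap)
  v13 WRITE b 38 -> skip
  v14 WRITE c 33 -> skip
  v15 WRITE d 47 -> skip
  v16 WRITE c 48 -> skip
  v17 WRITE c 1 -> skip
  v18 WRITE b 52 -> skip
  v19 WRITE d 51 -> skip
  v20 WRITE c 39 -> skip
  v21 WRITE c 61 -> skip
  v22 WRITE d 43 -> skip
  v23 WRITE d 54 -> skip
  v24 WRITE a 23 -> skip
  v25 WRITE e 19 -> drop (> snap)
  v26 WRITE c 35 -> skip
  v27 WRITE b 42 -> skip
Collected: [(2, 29)]

Answer: v2 29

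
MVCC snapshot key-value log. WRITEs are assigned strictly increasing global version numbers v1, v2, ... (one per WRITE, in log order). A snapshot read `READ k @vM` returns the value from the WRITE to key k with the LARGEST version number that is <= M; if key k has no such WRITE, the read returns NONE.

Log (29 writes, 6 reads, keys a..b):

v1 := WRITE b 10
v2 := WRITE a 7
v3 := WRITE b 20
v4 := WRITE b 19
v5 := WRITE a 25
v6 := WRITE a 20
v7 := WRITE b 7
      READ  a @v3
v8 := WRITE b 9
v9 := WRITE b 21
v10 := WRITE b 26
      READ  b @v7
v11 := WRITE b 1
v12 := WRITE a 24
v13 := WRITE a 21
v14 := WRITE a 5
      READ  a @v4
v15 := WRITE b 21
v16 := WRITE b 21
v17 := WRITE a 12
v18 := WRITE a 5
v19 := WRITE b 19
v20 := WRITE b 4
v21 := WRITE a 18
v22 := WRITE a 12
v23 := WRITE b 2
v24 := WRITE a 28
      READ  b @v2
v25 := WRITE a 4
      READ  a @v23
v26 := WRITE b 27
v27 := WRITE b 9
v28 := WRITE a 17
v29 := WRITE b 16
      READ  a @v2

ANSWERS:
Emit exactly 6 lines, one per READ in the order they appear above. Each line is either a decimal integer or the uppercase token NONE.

v1: WRITE b=10  (b history now [(1, 10)])
v2: WRITE a=7  (a history now [(2, 7)])
v3: WRITE b=20  (b history now [(1, 10), (3, 20)])
v4: WRITE b=19  (b history now [(1, 10), (3, 20), (4, 19)])
v5: WRITE a=25  (a history now [(2, 7), (5, 25)])
v6: WRITE a=20  (a history now [(2, 7), (5, 25), (6, 20)])
v7: WRITE b=7  (b history now [(1, 10), (3, 20), (4, 19), (7, 7)])
READ a @v3: history=[(2, 7), (5, 25), (6, 20)] -> pick v2 -> 7
v8: WRITE b=9  (b history now [(1, 10), (3, 20), (4, 19), (7, 7), (8, 9)])
v9: WRITE b=21  (b history now [(1, 10), (3, 20), (4, 19), (7, 7), (8, 9), (9, 21)])
v10: WRITE b=26  (b history now [(1, 10), (3, 20), (4, 19), (7, 7), (8, 9), (9, 21), (10, 26)])
READ b @v7: history=[(1, 10), (3, 20), (4, 19), (7, 7), (8, 9), (9, 21), (10, 26)] -> pick v7 -> 7
v11: WRITE b=1  (b history now [(1, 10), (3, 20), (4, 19), (7, 7), (8, 9), (9, 21), (10, 26), (11, 1)])
v12: WRITE a=24  (a history now [(2, 7), (5, 25), (6, 20), (12, 24)])
v13: WRITE a=21  (a history now [(2, 7), (5, 25), (6, 20), (12, 24), (13, 21)])
v14: WRITE a=5  (a history now [(2, 7), (5, 25), (6, 20), (12, 24), (13, 21), (14, 5)])
READ a @v4: history=[(2, 7), (5, 25), (6, 20), (12, 24), (13, 21), (14, 5)] -> pick v2 -> 7
v15: WRITE b=21  (b history now [(1, 10), (3, 20), (4, 19), (7, 7), (8, 9), (9, 21), (10, 26), (11, 1), (15, 21)])
v16: WRITE b=21  (b history now [(1, 10), (3, 20), (4, 19), (7, 7), (8, 9), (9, 21), (10, 26), (11, 1), (15, 21), (16, 21)])
v17: WRITE a=12  (a history now [(2, 7), (5, 25), (6, 20), (12, 24), (13, 21), (14, 5), (17, 12)])
v18: WRITE a=5  (a history now [(2, 7), (5, 25), (6, 20), (12, 24), (13, 21), (14, 5), (17, 12), (18, 5)])
v19: WRITE b=19  (b history now [(1, 10), (3, 20), (4, 19), (7, 7), (8, 9), (9, 21), (10, 26), (11, 1), (15, 21), (16, 21), (19, 19)])
v20: WRITE b=4  (b history now [(1, 10), (3, 20), (4, 19), (7, 7), (8, 9), (9, 21), (10, 26), (11, 1), (15, 21), (16, 21), (19, 19), (20, 4)])
v21: WRITE a=18  (a history now [(2, 7), (5, 25), (6, 20), (12, 24), (13, 21), (14, 5), (17, 12), (18, 5), (21, 18)])
v22: WRITE a=12  (a history now [(2, 7), (5, 25), (6, 20), (12, 24), (13, 21), (14, 5), (17, 12), (18, 5), (21, 18), (22, 12)])
v23: WRITE b=2  (b history now [(1, 10), (3, 20), (4, 19), (7, 7), (8, 9), (9, 21), (10, 26), (11, 1), (15, 21), (16, 21), (19, 19), (20, 4), (23, 2)])
v24: WRITE a=28  (a history now [(2, 7), (5, 25), (6, 20), (12, 24), (13, 21), (14, 5), (17, 12), (18, 5), (21, 18), (22, 12), (24, 28)])
READ b @v2: history=[(1, 10), (3, 20), (4, 19), (7, 7), (8, 9), (9, 21), (10, 26), (11, 1), (15, 21), (16, 21), (19, 19), (20, 4), (23, 2)] -> pick v1 -> 10
v25: WRITE a=4  (a history now [(2, 7), (5, 25), (6, 20), (12, 24), (13, 21), (14, 5), (17, 12), (18, 5), (21, 18), (22, 12), (24, 28), (25, 4)])
READ a @v23: history=[(2, 7), (5, 25), (6, 20), (12, 24), (13, 21), (14, 5), (17, 12), (18, 5), (21, 18), (22, 12), (24, 28), (25, 4)] -> pick v22 -> 12
v26: WRITE b=27  (b history now [(1, 10), (3, 20), (4, 19), (7, 7), (8, 9), (9, 21), (10, 26), (11, 1), (15, 21), (16, 21), (19, 19), (20, 4), (23, 2), (26, 27)])
v27: WRITE b=9  (b history now [(1, 10), (3, 20), (4, 19), (7, 7), (8, 9), (9, 21), (10, 26), (11, 1), (15, 21), (16, 21), (19, 19), (20, 4), (23, 2), (26, 27), (27, 9)])
v28: WRITE a=17  (a history now [(2, 7), (5, 25), (6, 20), (12, 24), (13, 21), (14, 5), (17, 12), (18, 5), (21, 18), (22, 12), (24, 28), (25, 4), (28, 17)])
v29: WRITE b=16  (b history now [(1, 10), (3, 20), (4, 19), (7, 7), (8, 9), (9, 21), (10, 26), (11, 1), (15, 21), (16, 21), (19, 19), (20, 4), (23, 2), (26, 27), (27, 9), (29, 16)])
READ a @v2: history=[(2, 7), (5, 25), (6, 20), (12, 24), (13, 21), (14, 5), (17, 12), (18, 5), (21, 18), (22, 12), (24, 28), (25, 4), (28, 17)] -> pick v2 -> 7

Answer: 7
7
7
10
12
7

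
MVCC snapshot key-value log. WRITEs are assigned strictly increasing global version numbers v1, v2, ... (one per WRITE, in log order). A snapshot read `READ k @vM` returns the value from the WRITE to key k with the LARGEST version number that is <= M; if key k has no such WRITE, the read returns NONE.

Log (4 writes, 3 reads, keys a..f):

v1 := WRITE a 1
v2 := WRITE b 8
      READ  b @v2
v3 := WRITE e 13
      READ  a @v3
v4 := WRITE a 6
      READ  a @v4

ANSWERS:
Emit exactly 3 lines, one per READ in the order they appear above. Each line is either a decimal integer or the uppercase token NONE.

Answer: 8
1
6

Derivation:
v1: WRITE a=1  (a history now [(1, 1)])
v2: WRITE b=8  (b history now [(2, 8)])
READ b @v2: history=[(2, 8)] -> pick v2 -> 8
v3: WRITE e=13  (e history now [(3, 13)])
READ a @v3: history=[(1, 1)] -> pick v1 -> 1
v4: WRITE a=6  (a history now [(1, 1), (4, 6)])
READ a @v4: history=[(1, 1), (4, 6)] -> pick v4 -> 6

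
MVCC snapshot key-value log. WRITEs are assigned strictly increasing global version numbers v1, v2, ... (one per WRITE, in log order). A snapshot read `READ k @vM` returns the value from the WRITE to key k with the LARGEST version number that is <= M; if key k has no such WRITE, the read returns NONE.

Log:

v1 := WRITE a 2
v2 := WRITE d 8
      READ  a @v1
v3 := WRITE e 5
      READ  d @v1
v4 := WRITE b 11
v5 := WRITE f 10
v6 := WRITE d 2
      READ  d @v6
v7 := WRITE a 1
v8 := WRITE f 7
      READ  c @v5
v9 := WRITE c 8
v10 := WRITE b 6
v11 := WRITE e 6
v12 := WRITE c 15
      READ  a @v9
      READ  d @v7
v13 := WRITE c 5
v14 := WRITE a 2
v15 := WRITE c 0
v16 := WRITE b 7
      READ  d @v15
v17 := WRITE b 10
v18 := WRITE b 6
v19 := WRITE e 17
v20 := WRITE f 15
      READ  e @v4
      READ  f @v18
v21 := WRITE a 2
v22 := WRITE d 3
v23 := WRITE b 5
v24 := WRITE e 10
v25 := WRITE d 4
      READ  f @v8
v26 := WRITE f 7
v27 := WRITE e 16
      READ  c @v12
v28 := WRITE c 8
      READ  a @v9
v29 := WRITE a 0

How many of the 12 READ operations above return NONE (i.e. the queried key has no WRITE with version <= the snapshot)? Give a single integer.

Answer: 2

Derivation:
v1: WRITE a=2  (a history now [(1, 2)])
v2: WRITE d=8  (d history now [(2, 8)])
READ a @v1: history=[(1, 2)] -> pick v1 -> 2
v3: WRITE e=5  (e history now [(3, 5)])
READ d @v1: history=[(2, 8)] -> no version <= 1 -> NONE
v4: WRITE b=11  (b history now [(4, 11)])
v5: WRITE f=10  (f history now [(5, 10)])
v6: WRITE d=2  (d history now [(2, 8), (6, 2)])
READ d @v6: history=[(2, 8), (6, 2)] -> pick v6 -> 2
v7: WRITE a=1  (a history now [(1, 2), (7, 1)])
v8: WRITE f=7  (f history now [(5, 10), (8, 7)])
READ c @v5: history=[] -> no version <= 5 -> NONE
v9: WRITE c=8  (c history now [(9, 8)])
v10: WRITE b=6  (b history now [(4, 11), (10, 6)])
v11: WRITE e=6  (e history now [(3, 5), (11, 6)])
v12: WRITE c=15  (c history now [(9, 8), (12, 15)])
READ a @v9: history=[(1, 2), (7, 1)] -> pick v7 -> 1
READ d @v7: history=[(2, 8), (6, 2)] -> pick v6 -> 2
v13: WRITE c=5  (c history now [(9, 8), (12, 15), (13, 5)])
v14: WRITE a=2  (a history now [(1, 2), (7, 1), (14, 2)])
v15: WRITE c=0  (c history now [(9, 8), (12, 15), (13, 5), (15, 0)])
v16: WRITE b=7  (b history now [(4, 11), (10, 6), (16, 7)])
READ d @v15: history=[(2, 8), (6, 2)] -> pick v6 -> 2
v17: WRITE b=10  (b history now [(4, 11), (10, 6), (16, 7), (17, 10)])
v18: WRITE b=6  (b history now [(4, 11), (10, 6), (16, 7), (17, 10), (18, 6)])
v19: WRITE e=17  (e history now [(3, 5), (11, 6), (19, 17)])
v20: WRITE f=15  (f history now [(5, 10), (8, 7), (20, 15)])
READ e @v4: history=[(3, 5), (11, 6), (19, 17)] -> pick v3 -> 5
READ f @v18: history=[(5, 10), (8, 7), (20, 15)] -> pick v8 -> 7
v21: WRITE a=2  (a history now [(1, 2), (7, 1), (14, 2), (21, 2)])
v22: WRITE d=3  (d history now [(2, 8), (6, 2), (22, 3)])
v23: WRITE b=5  (b history now [(4, 11), (10, 6), (16, 7), (17, 10), (18, 6), (23, 5)])
v24: WRITE e=10  (e history now [(3, 5), (11, 6), (19, 17), (24, 10)])
v25: WRITE d=4  (d history now [(2, 8), (6, 2), (22, 3), (25, 4)])
READ f @v8: history=[(5, 10), (8, 7), (20, 15)] -> pick v8 -> 7
v26: WRITE f=7  (f history now [(5, 10), (8, 7), (20, 15), (26, 7)])
v27: WRITE e=16  (e history now [(3, 5), (11, 6), (19, 17), (24, 10), (27, 16)])
READ c @v12: history=[(9, 8), (12, 15), (13, 5), (15, 0)] -> pick v12 -> 15
v28: WRITE c=8  (c history now [(9, 8), (12, 15), (13, 5), (15, 0), (28, 8)])
READ a @v9: history=[(1, 2), (7, 1), (14, 2), (21, 2)] -> pick v7 -> 1
v29: WRITE a=0  (a history now [(1, 2), (7, 1), (14, 2), (21, 2), (29, 0)])
Read results in order: ['2', 'NONE', '2', 'NONE', '1', '2', '2', '5', '7', '7', '15', '1']
NONE count = 2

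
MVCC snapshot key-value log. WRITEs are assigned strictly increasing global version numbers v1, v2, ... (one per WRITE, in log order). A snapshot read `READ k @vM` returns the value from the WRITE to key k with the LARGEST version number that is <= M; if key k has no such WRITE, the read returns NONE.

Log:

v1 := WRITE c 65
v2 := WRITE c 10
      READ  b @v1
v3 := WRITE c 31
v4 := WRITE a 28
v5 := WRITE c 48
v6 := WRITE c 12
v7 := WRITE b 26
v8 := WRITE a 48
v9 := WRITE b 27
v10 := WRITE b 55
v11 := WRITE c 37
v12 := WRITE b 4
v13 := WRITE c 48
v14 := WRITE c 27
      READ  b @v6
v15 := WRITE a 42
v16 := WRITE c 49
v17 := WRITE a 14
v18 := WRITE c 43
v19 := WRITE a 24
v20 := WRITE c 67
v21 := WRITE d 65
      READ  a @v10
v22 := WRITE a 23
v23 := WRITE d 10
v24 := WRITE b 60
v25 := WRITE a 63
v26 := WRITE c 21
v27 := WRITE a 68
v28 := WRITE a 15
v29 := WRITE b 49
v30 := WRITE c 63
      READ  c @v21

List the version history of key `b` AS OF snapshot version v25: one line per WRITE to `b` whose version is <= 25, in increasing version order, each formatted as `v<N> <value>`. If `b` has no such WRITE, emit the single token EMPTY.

Answer: v7 26
v9 27
v10 55
v12 4
v24 60

Derivation:
Scan writes for key=b with version <= 25:
  v1 WRITE c 65 -> skip
  v2 WRITE c 10 -> skip
  v3 WRITE c 31 -> skip
  v4 WRITE a 28 -> skip
  v5 WRITE c 48 -> skip
  v6 WRITE c 12 -> skip
  v7 WRITE b 26 -> keep
  v8 WRITE a 48 -> skip
  v9 WRITE b 27 -> keep
  v10 WRITE b 55 -> keep
  v11 WRITE c 37 -> skip
  v12 WRITE b 4 -> keep
  v13 WRITE c 48 -> skip
  v14 WRITE c 27 -> skip
  v15 WRITE a 42 -> skip
  v16 WRITE c 49 -> skip
  v17 WRITE a 14 -> skip
  v18 WRITE c 43 -> skip
  v19 WRITE a 24 -> skip
  v20 WRITE c 67 -> skip
  v21 WRITE d 65 -> skip
  v22 WRITE a 23 -> skip
  v23 WRITE d 10 -> skip
  v24 WRITE b 60 -> keep
  v25 WRITE a 63 -> skip
  v26 WRITE c 21 -> skip
  v27 WRITE a 68 -> skip
  v28 WRITE a 15 -> skip
  v29 WRITE b 49 -> drop (> snap)
  v30 WRITE c 63 -> skip
Collected: [(7, 26), (9, 27), (10, 55), (12, 4), (24, 60)]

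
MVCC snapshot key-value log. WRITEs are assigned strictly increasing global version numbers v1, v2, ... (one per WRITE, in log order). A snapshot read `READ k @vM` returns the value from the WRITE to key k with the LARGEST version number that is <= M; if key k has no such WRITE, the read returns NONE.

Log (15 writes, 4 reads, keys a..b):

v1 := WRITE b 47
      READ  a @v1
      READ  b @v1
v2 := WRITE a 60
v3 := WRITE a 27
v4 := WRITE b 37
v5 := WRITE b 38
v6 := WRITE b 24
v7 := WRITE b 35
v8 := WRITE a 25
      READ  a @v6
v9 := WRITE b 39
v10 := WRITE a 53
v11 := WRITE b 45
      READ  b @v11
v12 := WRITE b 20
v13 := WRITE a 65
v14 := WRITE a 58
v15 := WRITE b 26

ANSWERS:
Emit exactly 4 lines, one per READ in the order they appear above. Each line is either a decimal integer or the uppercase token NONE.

v1: WRITE b=47  (b history now [(1, 47)])
READ a @v1: history=[] -> no version <= 1 -> NONE
READ b @v1: history=[(1, 47)] -> pick v1 -> 47
v2: WRITE a=60  (a history now [(2, 60)])
v3: WRITE a=27  (a history now [(2, 60), (3, 27)])
v4: WRITE b=37  (b history now [(1, 47), (4, 37)])
v5: WRITE b=38  (b history now [(1, 47), (4, 37), (5, 38)])
v6: WRITE b=24  (b history now [(1, 47), (4, 37), (5, 38), (6, 24)])
v7: WRITE b=35  (b history now [(1, 47), (4, 37), (5, 38), (6, 24), (7, 35)])
v8: WRITE a=25  (a history now [(2, 60), (3, 27), (8, 25)])
READ a @v6: history=[(2, 60), (3, 27), (8, 25)] -> pick v3 -> 27
v9: WRITE b=39  (b history now [(1, 47), (4, 37), (5, 38), (6, 24), (7, 35), (9, 39)])
v10: WRITE a=53  (a history now [(2, 60), (3, 27), (8, 25), (10, 53)])
v11: WRITE b=45  (b history now [(1, 47), (4, 37), (5, 38), (6, 24), (7, 35), (9, 39), (11, 45)])
READ b @v11: history=[(1, 47), (4, 37), (5, 38), (6, 24), (7, 35), (9, 39), (11, 45)] -> pick v11 -> 45
v12: WRITE b=20  (b history now [(1, 47), (4, 37), (5, 38), (6, 24), (7, 35), (9, 39), (11, 45), (12, 20)])
v13: WRITE a=65  (a history now [(2, 60), (3, 27), (8, 25), (10, 53), (13, 65)])
v14: WRITE a=58  (a history now [(2, 60), (3, 27), (8, 25), (10, 53), (13, 65), (14, 58)])
v15: WRITE b=26  (b history now [(1, 47), (4, 37), (5, 38), (6, 24), (7, 35), (9, 39), (11, 45), (12, 20), (15, 26)])

Answer: NONE
47
27
45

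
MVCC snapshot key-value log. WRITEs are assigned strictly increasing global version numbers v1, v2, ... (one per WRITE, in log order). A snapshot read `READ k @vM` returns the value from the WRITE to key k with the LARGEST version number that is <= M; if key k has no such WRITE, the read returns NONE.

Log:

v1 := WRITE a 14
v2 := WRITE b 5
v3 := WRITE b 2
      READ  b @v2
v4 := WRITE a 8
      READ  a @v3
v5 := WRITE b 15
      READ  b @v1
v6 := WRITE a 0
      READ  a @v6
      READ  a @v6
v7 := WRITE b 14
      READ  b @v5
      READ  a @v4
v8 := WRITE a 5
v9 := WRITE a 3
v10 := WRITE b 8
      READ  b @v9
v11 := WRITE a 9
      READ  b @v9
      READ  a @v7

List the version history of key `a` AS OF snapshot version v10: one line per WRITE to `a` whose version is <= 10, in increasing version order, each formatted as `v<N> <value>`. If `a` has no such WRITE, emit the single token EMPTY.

Scan writes for key=a with version <= 10:
  v1 WRITE a 14 -> keep
  v2 WRITE b 5 -> skip
  v3 WRITE b 2 -> skip
  v4 WRITE a 8 -> keep
  v5 WRITE b 15 -> skip
  v6 WRITE a 0 -> keep
  v7 WRITE b 14 -> skip
  v8 WRITE a 5 -> keep
  v9 WRITE a 3 -> keep
  v10 WRITE b 8 -> skip
  v11 WRITE a 9 -> drop (> snap)
Collected: [(1, 14), (4, 8), (6, 0), (8, 5), (9, 3)]

Answer: v1 14
v4 8
v6 0
v8 5
v9 3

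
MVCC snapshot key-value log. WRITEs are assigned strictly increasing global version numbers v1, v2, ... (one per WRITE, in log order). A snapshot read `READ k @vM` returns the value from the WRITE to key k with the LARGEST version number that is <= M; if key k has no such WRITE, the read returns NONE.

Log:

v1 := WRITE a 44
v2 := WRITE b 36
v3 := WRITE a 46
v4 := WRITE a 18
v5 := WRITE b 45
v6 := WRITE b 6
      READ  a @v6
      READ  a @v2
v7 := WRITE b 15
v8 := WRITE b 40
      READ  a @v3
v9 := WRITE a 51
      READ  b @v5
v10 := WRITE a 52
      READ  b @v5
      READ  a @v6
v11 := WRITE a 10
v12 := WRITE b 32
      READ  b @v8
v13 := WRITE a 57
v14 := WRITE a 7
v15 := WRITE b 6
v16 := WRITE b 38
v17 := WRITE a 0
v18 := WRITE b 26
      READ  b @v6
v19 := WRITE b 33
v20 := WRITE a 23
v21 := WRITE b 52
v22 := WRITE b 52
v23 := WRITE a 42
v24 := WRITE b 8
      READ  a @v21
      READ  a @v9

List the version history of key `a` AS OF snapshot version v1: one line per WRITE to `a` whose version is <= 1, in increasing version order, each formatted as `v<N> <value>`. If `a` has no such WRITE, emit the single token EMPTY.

Scan writes for key=a with version <= 1:
  v1 WRITE a 44 -> keep
  v2 WRITE b 36 -> skip
  v3 WRITE a 46 -> drop (> snap)
  v4 WRITE a 18 -> drop (> snap)
  v5 WRITE b 45 -> skip
  v6 WRITE b 6 -> skip
  v7 WRITE b 15 -> skip
  v8 WRITE b 40 -> skip
  v9 WRITE a 51 -> drop (> snap)
  v10 WRITE a 52 -> drop (> snap)
  v11 WRITE a 10 -> drop (> snap)
  v12 WRITE b 32 -> skip
  v13 WRITE a 57 -> drop (> snap)
  v14 WRITE a 7 -> drop (> snap)
  v15 WRITE b 6 -> skip
  v16 WRITE b 38 -> skip
  v17 WRITE a 0 -> drop (> snap)
  v18 WRITE b 26 -> skip
  v19 WRITE b 33 -> skip
  v20 WRITE a 23 -> drop (> snap)
  v21 WRITE b 52 -> skip
  v22 WRITE b 52 -> skip
  v23 WRITE a 42 -> drop (> snap)
  v24 WRITE b 8 -> skip
Collected: [(1, 44)]

Answer: v1 44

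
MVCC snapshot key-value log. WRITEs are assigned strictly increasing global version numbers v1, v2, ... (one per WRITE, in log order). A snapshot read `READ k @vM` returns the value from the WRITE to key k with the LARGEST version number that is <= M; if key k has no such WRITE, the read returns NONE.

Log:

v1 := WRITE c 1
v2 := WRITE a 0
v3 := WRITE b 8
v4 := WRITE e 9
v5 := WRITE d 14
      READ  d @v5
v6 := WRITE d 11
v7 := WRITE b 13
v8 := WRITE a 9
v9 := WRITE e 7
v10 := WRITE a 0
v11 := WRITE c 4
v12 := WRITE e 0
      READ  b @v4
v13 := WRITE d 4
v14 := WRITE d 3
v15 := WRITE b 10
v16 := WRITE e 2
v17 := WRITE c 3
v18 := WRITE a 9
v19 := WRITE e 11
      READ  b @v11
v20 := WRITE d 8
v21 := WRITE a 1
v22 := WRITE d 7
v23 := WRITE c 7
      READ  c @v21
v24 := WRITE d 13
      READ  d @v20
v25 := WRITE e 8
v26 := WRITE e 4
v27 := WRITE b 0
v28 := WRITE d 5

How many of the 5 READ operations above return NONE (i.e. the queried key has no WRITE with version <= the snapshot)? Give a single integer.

Answer: 0

Derivation:
v1: WRITE c=1  (c history now [(1, 1)])
v2: WRITE a=0  (a history now [(2, 0)])
v3: WRITE b=8  (b history now [(3, 8)])
v4: WRITE e=9  (e history now [(4, 9)])
v5: WRITE d=14  (d history now [(5, 14)])
READ d @v5: history=[(5, 14)] -> pick v5 -> 14
v6: WRITE d=11  (d history now [(5, 14), (6, 11)])
v7: WRITE b=13  (b history now [(3, 8), (7, 13)])
v8: WRITE a=9  (a history now [(2, 0), (8, 9)])
v9: WRITE e=7  (e history now [(4, 9), (9, 7)])
v10: WRITE a=0  (a history now [(2, 0), (8, 9), (10, 0)])
v11: WRITE c=4  (c history now [(1, 1), (11, 4)])
v12: WRITE e=0  (e history now [(4, 9), (9, 7), (12, 0)])
READ b @v4: history=[(3, 8), (7, 13)] -> pick v3 -> 8
v13: WRITE d=4  (d history now [(5, 14), (6, 11), (13, 4)])
v14: WRITE d=3  (d history now [(5, 14), (6, 11), (13, 4), (14, 3)])
v15: WRITE b=10  (b history now [(3, 8), (7, 13), (15, 10)])
v16: WRITE e=2  (e history now [(4, 9), (9, 7), (12, 0), (16, 2)])
v17: WRITE c=3  (c history now [(1, 1), (11, 4), (17, 3)])
v18: WRITE a=9  (a history now [(2, 0), (8, 9), (10, 0), (18, 9)])
v19: WRITE e=11  (e history now [(4, 9), (9, 7), (12, 0), (16, 2), (19, 11)])
READ b @v11: history=[(3, 8), (7, 13), (15, 10)] -> pick v7 -> 13
v20: WRITE d=8  (d history now [(5, 14), (6, 11), (13, 4), (14, 3), (20, 8)])
v21: WRITE a=1  (a history now [(2, 0), (8, 9), (10, 0), (18, 9), (21, 1)])
v22: WRITE d=7  (d history now [(5, 14), (6, 11), (13, 4), (14, 3), (20, 8), (22, 7)])
v23: WRITE c=7  (c history now [(1, 1), (11, 4), (17, 3), (23, 7)])
READ c @v21: history=[(1, 1), (11, 4), (17, 3), (23, 7)] -> pick v17 -> 3
v24: WRITE d=13  (d history now [(5, 14), (6, 11), (13, 4), (14, 3), (20, 8), (22, 7), (24, 13)])
READ d @v20: history=[(5, 14), (6, 11), (13, 4), (14, 3), (20, 8), (22, 7), (24, 13)] -> pick v20 -> 8
v25: WRITE e=8  (e history now [(4, 9), (9, 7), (12, 0), (16, 2), (19, 11), (25, 8)])
v26: WRITE e=4  (e history now [(4, 9), (9, 7), (12, 0), (16, 2), (19, 11), (25, 8), (26, 4)])
v27: WRITE b=0  (b history now [(3, 8), (7, 13), (15, 10), (27, 0)])
v28: WRITE d=5  (d history now [(5, 14), (6, 11), (13, 4), (14, 3), (20, 8), (22, 7), (24, 13), (28, 5)])
Read results in order: ['14', '8', '13', '3', '8']
NONE count = 0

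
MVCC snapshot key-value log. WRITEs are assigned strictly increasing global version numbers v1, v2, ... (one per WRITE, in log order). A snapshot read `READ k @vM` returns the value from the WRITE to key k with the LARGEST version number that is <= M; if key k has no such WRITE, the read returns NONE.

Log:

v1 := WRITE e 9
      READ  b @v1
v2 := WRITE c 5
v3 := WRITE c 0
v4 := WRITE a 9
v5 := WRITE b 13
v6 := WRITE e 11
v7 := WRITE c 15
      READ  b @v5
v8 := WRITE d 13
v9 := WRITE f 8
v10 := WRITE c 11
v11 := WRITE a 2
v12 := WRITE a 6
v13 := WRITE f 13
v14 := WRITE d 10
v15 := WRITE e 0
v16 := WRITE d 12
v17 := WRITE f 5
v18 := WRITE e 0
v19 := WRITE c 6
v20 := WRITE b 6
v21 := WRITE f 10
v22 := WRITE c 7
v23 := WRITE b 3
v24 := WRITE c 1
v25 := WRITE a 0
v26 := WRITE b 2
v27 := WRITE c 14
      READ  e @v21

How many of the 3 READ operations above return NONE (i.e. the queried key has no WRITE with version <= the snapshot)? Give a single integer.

Answer: 1

Derivation:
v1: WRITE e=9  (e history now [(1, 9)])
READ b @v1: history=[] -> no version <= 1 -> NONE
v2: WRITE c=5  (c history now [(2, 5)])
v3: WRITE c=0  (c history now [(2, 5), (3, 0)])
v4: WRITE a=9  (a history now [(4, 9)])
v5: WRITE b=13  (b history now [(5, 13)])
v6: WRITE e=11  (e history now [(1, 9), (6, 11)])
v7: WRITE c=15  (c history now [(2, 5), (3, 0), (7, 15)])
READ b @v5: history=[(5, 13)] -> pick v5 -> 13
v8: WRITE d=13  (d history now [(8, 13)])
v9: WRITE f=8  (f history now [(9, 8)])
v10: WRITE c=11  (c history now [(2, 5), (3, 0), (7, 15), (10, 11)])
v11: WRITE a=2  (a history now [(4, 9), (11, 2)])
v12: WRITE a=6  (a history now [(4, 9), (11, 2), (12, 6)])
v13: WRITE f=13  (f history now [(9, 8), (13, 13)])
v14: WRITE d=10  (d history now [(8, 13), (14, 10)])
v15: WRITE e=0  (e history now [(1, 9), (6, 11), (15, 0)])
v16: WRITE d=12  (d history now [(8, 13), (14, 10), (16, 12)])
v17: WRITE f=5  (f history now [(9, 8), (13, 13), (17, 5)])
v18: WRITE e=0  (e history now [(1, 9), (6, 11), (15, 0), (18, 0)])
v19: WRITE c=6  (c history now [(2, 5), (3, 0), (7, 15), (10, 11), (19, 6)])
v20: WRITE b=6  (b history now [(5, 13), (20, 6)])
v21: WRITE f=10  (f history now [(9, 8), (13, 13), (17, 5), (21, 10)])
v22: WRITE c=7  (c history now [(2, 5), (3, 0), (7, 15), (10, 11), (19, 6), (22, 7)])
v23: WRITE b=3  (b history now [(5, 13), (20, 6), (23, 3)])
v24: WRITE c=1  (c history now [(2, 5), (3, 0), (7, 15), (10, 11), (19, 6), (22, 7), (24, 1)])
v25: WRITE a=0  (a history now [(4, 9), (11, 2), (12, 6), (25, 0)])
v26: WRITE b=2  (b history now [(5, 13), (20, 6), (23, 3), (26, 2)])
v27: WRITE c=14  (c history now [(2, 5), (3, 0), (7, 15), (10, 11), (19, 6), (22, 7), (24, 1), (27, 14)])
READ e @v21: history=[(1, 9), (6, 11), (15, 0), (18, 0)] -> pick v18 -> 0
Read results in order: ['NONE', '13', '0']
NONE count = 1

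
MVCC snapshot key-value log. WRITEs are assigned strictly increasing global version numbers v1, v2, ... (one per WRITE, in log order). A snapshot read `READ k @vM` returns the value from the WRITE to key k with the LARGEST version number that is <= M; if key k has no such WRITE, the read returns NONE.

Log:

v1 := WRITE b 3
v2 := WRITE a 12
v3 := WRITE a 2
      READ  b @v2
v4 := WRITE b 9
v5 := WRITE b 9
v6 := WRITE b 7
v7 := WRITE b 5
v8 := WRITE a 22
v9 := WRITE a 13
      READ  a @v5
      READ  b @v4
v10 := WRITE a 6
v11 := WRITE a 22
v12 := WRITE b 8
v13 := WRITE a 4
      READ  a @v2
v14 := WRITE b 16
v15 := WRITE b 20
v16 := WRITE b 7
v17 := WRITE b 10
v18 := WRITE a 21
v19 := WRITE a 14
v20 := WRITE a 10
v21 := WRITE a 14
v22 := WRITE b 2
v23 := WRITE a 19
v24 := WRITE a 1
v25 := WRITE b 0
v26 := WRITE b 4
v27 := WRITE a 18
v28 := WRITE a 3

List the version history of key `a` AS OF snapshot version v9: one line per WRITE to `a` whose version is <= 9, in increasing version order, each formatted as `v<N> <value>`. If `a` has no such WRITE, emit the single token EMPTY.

Scan writes for key=a with version <= 9:
  v1 WRITE b 3 -> skip
  v2 WRITE a 12 -> keep
  v3 WRITE a 2 -> keep
  v4 WRITE b 9 -> skip
  v5 WRITE b 9 -> skip
  v6 WRITE b 7 -> skip
  v7 WRITE b 5 -> skip
  v8 WRITE a 22 -> keep
  v9 WRITE a 13 -> keep
  v10 WRITE a 6 -> drop (> snap)
  v11 WRITE a 22 -> drop (> snap)
  v12 WRITE b 8 -> skip
  v13 WRITE a 4 -> drop (> snap)
  v14 WRITE b 16 -> skip
  v15 WRITE b 20 -> skip
  v16 WRITE b 7 -> skip
  v17 WRITE b 10 -> skip
  v18 WRITE a 21 -> drop (> snap)
  v19 WRITE a 14 -> drop (> snap)
  v20 WRITE a 10 -> drop (> snap)
  v21 WRITE a 14 -> drop (> snap)
  v22 WRITE b 2 -> skip
  v23 WRITE a 19 -> drop (> snap)
  v24 WRITE a 1 -> drop (> snap)
  v25 WRITE b 0 -> skip
  v26 WRITE b 4 -> skip
  v27 WRITE a 18 -> drop (> snap)
  v28 WRITE a 3 -> drop (> snap)
Collected: [(2, 12), (3, 2), (8, 22), (9, 13)]

Answer: v2 12
v3 2
v8 22
v9 13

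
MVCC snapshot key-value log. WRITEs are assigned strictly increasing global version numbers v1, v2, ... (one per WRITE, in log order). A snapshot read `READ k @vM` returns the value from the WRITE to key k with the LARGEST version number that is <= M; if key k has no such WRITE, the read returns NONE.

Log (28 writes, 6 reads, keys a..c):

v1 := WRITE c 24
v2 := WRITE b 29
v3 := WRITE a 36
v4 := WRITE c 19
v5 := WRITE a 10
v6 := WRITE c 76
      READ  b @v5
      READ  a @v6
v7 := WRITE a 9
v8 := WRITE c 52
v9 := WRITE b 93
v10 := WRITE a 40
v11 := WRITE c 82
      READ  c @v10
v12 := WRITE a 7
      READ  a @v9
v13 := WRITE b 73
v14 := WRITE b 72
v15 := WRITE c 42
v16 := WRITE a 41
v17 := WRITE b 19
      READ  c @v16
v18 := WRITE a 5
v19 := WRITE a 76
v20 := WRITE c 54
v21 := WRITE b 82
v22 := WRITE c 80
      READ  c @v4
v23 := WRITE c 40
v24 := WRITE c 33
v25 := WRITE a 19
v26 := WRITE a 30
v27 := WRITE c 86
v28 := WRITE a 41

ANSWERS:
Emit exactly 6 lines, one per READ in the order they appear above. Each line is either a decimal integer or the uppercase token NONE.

v1: WRITE c=24  (c history now [(1, 24)])
v2: WRITE b=29  (b history now [(2, 29)])
v3: WRITE a=36  (a history now [(3, 36)])
v4: WRITE c=19  (c history now [(1, 24), (4, 19)])
v5: WRITE a=10  (a history now [(3, 36), (5, 10)])
v6: WRITE c=76  (c history now [(1, 24), (4, 19), (6, 76)])
READ b @v5: history=[(2, 29)] -> pick v2 -> 29
READ a @v6: history=[(3, 36), (5, 10)] -> pick v5 -> 10
v7: WRITE a=9  (a history now [(3, 36), (5, 10), (7, 9)])
v8: WRITE c=52  (c history now [(1, 24), (4, 19), (6, 76), (8, 52)])
v9: WRITE b=93  (b history now [(2, 29), (9, 93)])
v10: WRITE a=40  (a history now [(3, 36), (5, 10), (7, 9), (10, 40)])
v11: WRITE c=82  (c history now [(1, 24), (4, 19), (6, 76), (8, 52), (11, 82)])
READ c @v10: history=[(1, 24), (4, 19), (6, 76), (8, 52), (11, 82)] -> pick v8 -> 52
v12: WRITE a=7  (a history now [(3, 36), (5, 10), (7, 9), (10, 40), (12, 7)])
READ a @v9: history=[(3, 36), (5, 10), (7, 9), (10, 40), (12, 7)] -> pick v7 -> 9
v13: WRITE b=73  (b history now [(2, 29), (9, 93), (13, 73)])
v14: WRITE b=72  (b history now [(2, 29), (9, 93), (13, 73), (14, 72)])
v15: WRITE c=42  (c history now [(1, 24), (4, 19), (6, 76), (8, 52), (11, 82), (15, 42)])
v16: WRITE a=41  (a history now [(3, 36), (5, 10), (7, 9), (10, 40), (12, 7), (16, 41)])
v17: WRITE b=19  (b history now [(2, 29), (9, 93), (13, 73), (14, 72), (17, 19)])
READ c @v16: history=[(1, 24), (4, 19), (6, 76), (8, 52), (11, 82), (15, 42)] -> pick v15 -> 42
v18: WRITE a=5  (a history now [(3, 36), (5, 10), (7, 9), (10, 40), (12, 7), (16, 41), (18, 5)])
v19: WRITE a=76  (a history now [(3, 36), (5, 10), (7, 9), (10, 40), (12, 7), (16, 41), (18, 5), (19, 76)])
v20: WRITE c=54  (c history now [(1, 24), (4, 19), (6, 76), (8, 52), (11, 82), (15, 42), (20, 54)])
v21: WRITE b=82  (b history now [(2, 29), (9, 93), (13, 73), (14, 72), (17, 19), (21, 82)])
v22: WRITE c=80  (c history now [(1, 24), (4, 19), (6, 76), (8, 52), (11, 82), (15, 42), (20, 54), (22, 80)])
READ c @v4: history=[(1, 24), (4, 19), (6, 76), (8, 52), (11, 82), (15, 42), (20, 54), (22, 80)] -> pick v4 -> 19
v23: WRITE c=40  (c history now [(1, 24), (4, 19), (6, 76), (8, 52), (11, 82), (15, 42), (20, 54), (22, 80), (23, 40)])
v24: WRITE c=33  (c history now [(1, 24), (4, 19), (6, 76), (8, 52), (11, 82), (15, 42), (20, 54), (22, 80), (23, 40), (24, 33)])
v25: WRITE a=19  (a history now [(3, 36), (5, 10), (7, 9), (10, 40), (12, 7), (16, 41), (18, 5), (19, 76), (25, 19)])
v26: WRITE a=30  (a history now [(3, 36), (5, 10), (7, 9), (10, 40), (12, 7), (16, 41), (18, 5), (19, 76), (25, 19), (26, 30)])
v27: WRITE c=86  (c history now [(1, 24), (4, 19), (6, 76), (8, 52), (11, 82), (15, 42), (20, 54), (22, 80), (23, 40), (24, 33), (27, 86)])
v28: WRITE a=41  (a history now [(3, 36), (5, 10), (7, 9), (10, 40), (12, 7), (16, 41), (18, 5), (19, 76), (25, 19), (26, 30), (28, 41)])

Answer: 29
10
52
9
42
19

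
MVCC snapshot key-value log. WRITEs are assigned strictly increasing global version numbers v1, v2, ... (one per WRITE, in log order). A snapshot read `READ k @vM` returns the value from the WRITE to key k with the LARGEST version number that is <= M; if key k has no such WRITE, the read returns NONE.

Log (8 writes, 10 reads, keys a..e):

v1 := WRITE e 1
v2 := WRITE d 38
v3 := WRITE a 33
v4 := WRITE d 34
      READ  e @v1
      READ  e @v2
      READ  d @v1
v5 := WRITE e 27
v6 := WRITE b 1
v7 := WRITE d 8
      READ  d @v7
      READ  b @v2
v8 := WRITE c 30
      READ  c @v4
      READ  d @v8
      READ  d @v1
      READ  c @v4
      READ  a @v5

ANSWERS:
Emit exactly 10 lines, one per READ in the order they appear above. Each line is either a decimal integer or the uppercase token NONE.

Answer: 1
1
NONE
8
NONE
NONE
8
NONE
NONE
33

Derivation:
v1: WRITE e=1  (e history now [(1, 1)])
v2: WRITE d=38  (d history now [(2, 38)])
v3: WRITE a=33  (a history now [(3, 33)])
v4: WRITE d=34  (d history now [(2, 38), (4, 34)])
READ e @v1: history=[(1, 1)] -> pick v1 -> 1
READ e @v2: history=[(1, 1)] -> pick v1 -> 1
READ d @v1: history=[(2, 38), (4, 34)] -> no version <= 1 -> NONE
v5: WRITE e=27  (e history now [(1, 1), (5, 27)])
v6: WRITE b=1  (b history now [(6, 1)])
v7: WRITE d=8  (d history now [(2, 38), (4, 34), (7, 8)])
READ d @v7: history=[(2, 38), (4, 34), (7, 8)] -> pick v7 -> 8
READ b @v2: history=[(6, 1)] -> no version <= 2 -> NONE
v8: WRITE c=30  (c history now [(8, 30)])
READ c @v4: history=[(8, 30)] -> no version <= 4 -> NONE
READ d @v8: history=[(2, 38), (4, 34), (7, 8)] -> pick v7 -> 8
READ d @v1: history=[(2, 38), (4, 34), (7, 8)] -> no version <= 1 -> NONE
READ c @v4: history=[(8, 30)] -> no version <= 4 -> NONE
READ a @v5: history=[(3, 33)] -> pick v3 -> 33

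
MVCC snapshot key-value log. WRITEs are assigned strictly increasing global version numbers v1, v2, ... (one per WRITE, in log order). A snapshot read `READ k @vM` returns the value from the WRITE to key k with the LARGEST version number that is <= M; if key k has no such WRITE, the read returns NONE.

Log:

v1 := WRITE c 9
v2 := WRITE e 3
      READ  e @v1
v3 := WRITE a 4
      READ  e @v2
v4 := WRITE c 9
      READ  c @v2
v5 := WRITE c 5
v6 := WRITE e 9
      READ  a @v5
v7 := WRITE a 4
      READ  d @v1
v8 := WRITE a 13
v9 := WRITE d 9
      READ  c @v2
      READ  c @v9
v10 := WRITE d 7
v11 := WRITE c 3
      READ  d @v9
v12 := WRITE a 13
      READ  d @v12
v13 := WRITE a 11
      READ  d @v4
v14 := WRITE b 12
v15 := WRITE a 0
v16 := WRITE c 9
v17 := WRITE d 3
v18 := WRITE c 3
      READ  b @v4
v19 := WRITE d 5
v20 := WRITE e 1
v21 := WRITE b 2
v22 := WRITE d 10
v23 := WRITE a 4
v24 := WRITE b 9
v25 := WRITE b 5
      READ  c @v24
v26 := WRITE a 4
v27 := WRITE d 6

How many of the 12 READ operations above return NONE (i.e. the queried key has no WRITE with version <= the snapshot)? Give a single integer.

v1: WRITE c=9  (c history now [(1, 9)])
v2: WRITE e=3  (e history now [(2, 3)])
READ e @v1: history=[(2, 3)] -> no version <= 1 -> NONE
v3: WRITE a=4  (a history now [(3, 4)])
READ e @v2: history=[(2, 3)] -> pick v2 -> 3
v4: WRITE c=9  (c history now [(1, 9), (4, 9)])
READ c @v2: history=[(1, 9), (4, 9)] -> pick v1 -> 9
v5: WRITE c=5  (c history now [(1, 9), (4, 9), (5, 5)])
v6: WRITE e=9  (e history now [(2, 3), (6, 9)])
READ a @v5: history=[(3, 4)] -> pick v3 -> 4
v7: WRITE a=4  (a history now [(3, 4), (7, 4)])
READ d @v1: history=[] -> no version <= 1 -> NONE
v8: WRITE a=13  (a history now [(3, 4), (7, 4), (8, 13)])
v9: WRITE d=9  (d history now [(9, 9)])
READ c @v2: history=[(1, 9), (4, 9), (5, 5)] -> pick v1 -> 9
READ c @v9: history=[(1, 9), (4, 9), (5, 5)] -> pick v5 -> 5
v10: WRITE d=7  (d history now [(9, 9), (10, 7)])
v11: WRITE c=3  (c history now [(1, 9), (4, 9), (5, 5), (11, 3)])
READ d @v9: history=[(9, 9), (10, 7)] -> pick v9 -> 9
v12: WRITE a=13  (a history now [(3, 4), (7, 4), (8, 13), (12, 13)])
READ d @v12: history=[(9, 9), (10, 7)] -> pick v10 -> 7
v13: WRITE a=11  (a history now [(3, 4), (7, 4), (8, 13), (12, 13), (13, 11)])
READ d @v4: history=[(9, 9), (10, 7)] -> no version <= 4 -> NONE
v14: WRITE b=12  (b history now [(14, 12)])
v15: WRITE a=0  (a history now [(3, 4), (7, 4), (8, 13), (12, 13), (13, 11), (15, 0)])
v16: WRITE c=9  (c history now [(1, 9), (4, 9), (5, 5), (11, 3), (16, 9)])
v17: WRITE d=3  (d history now [(9, 9), (10, 7), (17, 3)])
v18: WRITE c=3  (c history now [(1, 9), (4, 9), (5, 5), (11, 3), (16, 9), (18, 3)])
READ b @v4: history=[(14, 12)] -> no version <= 4 -> NONE
v19: WRITE d=5  (d history now [(9, 9), (10, 7), (17, 3), (19, 5)])
v20: WRITE e=1  (e history now [(2, 3), (6, 9), (20, 1)])
v21: WRITE b=2  (b history now [(14, 12), (21, 2)])
v22: WRITE d=10  (d history now [(9, 9), (10, 7), (17, 3), (19, 5), (22, 10)])
v23: WRITE a=4  (a history now [(3, 4), (7, 4), (8, 13), (12, 13), (13, 11), (15, 0), (23, 4)])
v24: WRITE b=9  (b history now [(14, 12), (21, 2), (24, 9)])
v25: WRITE b=5  (b history now [(14, 12), (21, 2), (24, 9), (25, 5)])
READ c @v24: history=[(1, 9), (4, 9), (5, 5), (11, 3), (16, 9), (18, 3)] -> pick v18 -> 3
v26: WRITE a=4  (a history now [(3, 4), (7, 4), (8, 13), (12, 13), (13, 11), (15, 0), (23, 4), (26, 4)])
v27: WRITE d=6  (d history now [(9, 9), (10, 7), (17, 3), (19, 5), (22, 10), (27, 6)])
Read results in order: ['NONE', '3', '9', '4', 'NONE', '9', '5', '9', '7', 'NONE', 'NONE', '3']
NONE count = 4

Answer: 4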